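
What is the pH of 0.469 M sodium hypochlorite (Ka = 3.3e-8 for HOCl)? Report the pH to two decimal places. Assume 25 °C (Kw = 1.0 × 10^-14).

pH = 10.58

OCl- is the conjugate base of the weak acid HOCl.
Kb = Kw/Ka = 1.0×10^-14 / 3.3 × 10^-8 = 3.03 × 10^-7
From the ICE table, Kb = [OH-]²/(0.469 − [OH-]) = 3.03 × 10^-7.
Since Kb ≪ C₀, [OH-] ≈ √(Kb·C₀) = 3.77 × 10^-4 M.
pOH = 3.42, so pH = 14.00 − pOH = 10.58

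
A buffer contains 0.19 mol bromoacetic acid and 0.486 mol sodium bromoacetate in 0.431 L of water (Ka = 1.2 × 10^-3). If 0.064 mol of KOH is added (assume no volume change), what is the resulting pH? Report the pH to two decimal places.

OH- converts BrCH2COOH to BrCH2COO-: BrCH2COOH → 0.126 mol, BrCH2COO- → 0.55 mol.
pKa = −log(1.2 × 10^-3) = 2.921
Henderson–Hasselbalch with mole ratio 0.55/0.126: pH = 2.921 + (+0.640)

pH = 3.56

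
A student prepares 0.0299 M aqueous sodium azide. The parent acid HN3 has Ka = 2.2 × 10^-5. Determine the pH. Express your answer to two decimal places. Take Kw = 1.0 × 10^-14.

N3- is the conjugate base of the weak acid HN3.
Kb = Kw/Ka = 1.0×10^-14 / 2.2 × 10^-5 = 4.55 × 10^-10
From the ICE table, Kb = [OH-]²/(0.0299 − [OH-]) = 4.55 × 10^-10.
Since Kb ≪ C₀, [OH-] ≈ √(Kb·C₀) = 3.69 × 10^-6 M.
pOH = −log(3.69 × 10^-6) = 5.43; pH = 14.00 − 5.43 = 8.57

pH = 8.57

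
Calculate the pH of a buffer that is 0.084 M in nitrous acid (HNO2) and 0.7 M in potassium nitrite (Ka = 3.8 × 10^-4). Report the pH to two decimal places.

pH = 4.34

pKa = −log(3.8 × 10^-4) = 3.420
Henderson–Hasselbalch: pH = pKa + log([NO2-]/[HNO2]) = 3.420 + log(0.7/0.084)
pH = 3.420 + (+0.921) = 4.34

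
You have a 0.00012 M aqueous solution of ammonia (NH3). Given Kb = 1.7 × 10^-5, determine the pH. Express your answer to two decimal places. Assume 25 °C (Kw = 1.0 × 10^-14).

NH3 + H2O ⇌ NH4+ + OH-
Let x = [OH-] at equilibrium. Kb = x²/(0.00012 − x).
Here C₀/Kb ≈ 7.06, so the small-x approximation fails. Use the quadratic:
x = [−1.7e-05 + √(1.7e-05² + 8.16e-09)]/2 = 3.75 × 10^-5 M
pOH = 4.43, so pH = 14.00 − pOH = 9.57

pH = 9.57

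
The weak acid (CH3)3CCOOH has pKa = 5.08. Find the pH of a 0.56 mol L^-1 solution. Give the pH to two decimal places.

(CH3)3CCOOH ⇌ (CH3)3CCOO- + H+
Ka = 10^(−5.08) = 8.32 × 10^-6
From the ICE table, Ka = x²/(0.56 − x) = 8.32 × 10^-6.
Since Ka ≪ C₀, x ≈ √(Ka·C₀) = 2.16 × 10^-3 M.
Check: 0.39% ionized — well under 5%, approximation valid.
pH = −log(2.16 × 10^-3) = 2.67

pH = 2.67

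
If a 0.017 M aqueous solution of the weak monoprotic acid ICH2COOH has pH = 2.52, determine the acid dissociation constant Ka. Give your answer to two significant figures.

Ka = 6.5 × 10^-4

[H+] = 10^(-2.52) = 3.02 × 10^-3 M
At equilibrium [HA] = 0.017 − 3.02 × 10^-3 = 1.40 × 10^-2 M
Ka = [H+][A-]/[HA] = (3.02 × 10^-3)² / 1.40 × 10^-2 = 6.5 × 10^-4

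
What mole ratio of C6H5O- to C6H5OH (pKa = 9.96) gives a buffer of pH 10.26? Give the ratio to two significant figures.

ratio = 2.0

pH = pKa + log(r) ⇒ log(r) = 10.26 − 9.96 = +0.30
r = [C6H5O-]/[C6H5OH] = 10^(+0.30) = 2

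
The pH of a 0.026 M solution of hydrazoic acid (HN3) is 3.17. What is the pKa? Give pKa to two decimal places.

pKa = 4.74

[H+] = 10^(-3.17) = 6.76 × 10^-4 M
At equilibrium [HA] = 0.026 − 6.76 × 10^-4 = 2.53 × 10^-2 M
Ka = [H+][A-]/[HA] = (6.76 × 10^-4)² / 2.53 × 10^-2 = 1.81 × 10^-5
pKa = -log(1.81 × 10^-5) = 4.74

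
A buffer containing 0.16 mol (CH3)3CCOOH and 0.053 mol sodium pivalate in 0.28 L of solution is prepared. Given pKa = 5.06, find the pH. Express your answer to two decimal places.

Henderson–Hasselbalch: pH = pKa + log([(CH3)3CCOO-]/[(CH3)3CCOOH]) = 5.06 + log(0.053/0.16)
pH = 5.06 + (-0.480) = 4.58

pH = 4.58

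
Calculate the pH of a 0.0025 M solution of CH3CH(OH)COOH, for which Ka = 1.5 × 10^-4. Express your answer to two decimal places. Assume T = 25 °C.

CH3CH(OH)COOH ⇌ CH3CH(OH)COO- + H+
From the ICE table, Ka = [H+]²/(0.0025 − [H+]) = 1.5 × 10^-4.
Here C₀/Ka ≈ 16.7, so the small-[H+] approximation fails. Use the quadratic:
[H+] = [−0.00015 + √(0.00015² + 1.5e-06)]/2 = 5.42 × 10^-4 M
pH = −log(5.42 × 10^-4) = 3.27

pH = 3.27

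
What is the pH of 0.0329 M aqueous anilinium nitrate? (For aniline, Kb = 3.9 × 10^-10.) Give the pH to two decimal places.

C6H5NH3+ is the conjugate acid of the weak base C6H5NH2.
Ka = Kw/Kb = 1.0×10^-14 / 3.9 × 10^-10 = 2.56 × 10^-5
Let x = [H+] at equilibrium. Ka = x²/(0.0329 − x).
Since Ka ≪ C₀, x ≈ √(Ka·C₀) = 9.18 × 10^-4 M.
pH = −log[H+] = −log(9.18 × 10^-4) = 3.04

pH = 3.04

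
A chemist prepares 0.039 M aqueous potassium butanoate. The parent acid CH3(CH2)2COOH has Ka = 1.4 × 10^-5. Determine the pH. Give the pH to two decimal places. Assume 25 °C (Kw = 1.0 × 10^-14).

CH3(CH2)2COO- is the conjugate base of the weak acid CH3(CH2)2COOH.
Kb = Kw/Ka = 1.0×10^-14 / 1.4 × 10^-5 = 7.14 × 10^-10
Kb = x²/(0.039 − x) = 7.14 × 10^-10
Assume x ≪ 0.039: x ≈ √(7.14 × 10^-10 × 0.039) = 5.28 × 10^-6 M
(x/C₀ = 0.014% < 5%, so the approximation holds.)
pOH = 5.28, so pH = 14.00 − pOH = 8.72

pH = 8.72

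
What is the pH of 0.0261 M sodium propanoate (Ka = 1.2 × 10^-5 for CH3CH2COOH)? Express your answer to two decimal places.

pH = 8.67

CH3CH2COO- is the conjugate base of the weak acid CH3CH2COOH.
Kb = Kw/Ka = 1.0×10^-14 / 1.2 × 10^-5 = 8.33 × 10^-10
Kb = [OH-]²/(0.0261 − [OH-]) = 8.33 × 10^-10
Neglecting [OH-] in the denominator: [OH-] = √(8.33 × 10^-10 × 0.0261) = 4.66 × 10^-6 M
pOH = −log(4.66 × 10^-6) = 5.33; pH = 14.00 − 5.33 = 8.67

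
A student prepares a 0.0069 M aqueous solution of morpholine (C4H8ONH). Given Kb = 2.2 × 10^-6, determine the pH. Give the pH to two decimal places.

pH = 10.09

C4H8ONH + H2O ⇌ C4H8ONH2+ + OH-
From the ICE table, Kb = [OH-]²/(0.0069 − [OH-]) = 2.2 × 10^-6.
Neglecting [OH-] in the denominator: [OH-] = √(2.2 × 10^-6 × 0.0069) = 1.23 × 10^-4 M
Check: 1.8% ionized — well under 5%, approximation valid.
pOH = −log(1.23 × 10^-4) = 3.91; pH = 14.00 − 3.91 = 10.09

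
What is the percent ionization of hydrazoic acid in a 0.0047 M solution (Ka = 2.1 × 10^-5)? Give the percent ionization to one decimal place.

HN3 ⇌ N3- + H+; let x = [H+] at equilibrium.
Solve x² + 2.1e-05x − 9.87e-08 = 0 → x = 3.04 × 10^-4 M
Fraction ionized = 3.04 × 10^-4 / 0.0047 = 0.0647 → 6.5%

6.5%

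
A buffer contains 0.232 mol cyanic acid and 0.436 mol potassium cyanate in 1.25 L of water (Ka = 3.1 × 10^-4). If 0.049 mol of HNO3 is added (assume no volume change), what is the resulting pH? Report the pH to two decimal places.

pH = 3.65

Added H+ converts OCN- to HOCN: HOCN → 0.281 mol, OCN- → 0.387 mol.
pKa = −log(3.1 × 10^-4) = 3.509
pH = pKa + log(n_OCN-/n_HOCN) = 3.509 + log(0.387/0.281) = 3.509 + (+0.139)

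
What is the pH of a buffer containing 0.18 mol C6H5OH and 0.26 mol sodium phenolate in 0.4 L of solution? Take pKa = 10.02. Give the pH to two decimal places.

Henderson–Hasselbalch: pH = pKa + log([C6H5O-]/[C6H5OH]) = 10.02 + log(0.26/0.18)
pH = 10.02 + (+0.160) = 10.18

pH = 10.18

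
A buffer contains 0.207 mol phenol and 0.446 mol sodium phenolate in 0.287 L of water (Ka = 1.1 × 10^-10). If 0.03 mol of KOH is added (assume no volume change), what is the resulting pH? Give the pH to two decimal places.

pH = 10.39

OH- converts C6H5OH to C6H5O-: C6H5OH → 0.177 mol, C6H5O- → 0.476 mol.
pKa = −log(1.1 × 10^-10) = 9.959
Henderson–Hasselbalch with mole ratio 0.476/0.177: pH = 9.959 + (+0.430)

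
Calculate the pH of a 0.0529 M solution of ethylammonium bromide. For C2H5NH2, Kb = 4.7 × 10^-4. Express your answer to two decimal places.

C2H5NH3+ is the conjugate acid of the weak base C2H5NH2.
Ka = Kw/Kb = 1.0×10^-14 / 4.7 × 10^-4 = 2.13 × 10^-11
Let x = [H+] at equilibrium. Ka = x²/(0.0529 − x).
Since Ka ≪ C₀, x ≈ √(Ka·C₀) = 1.06 × 10^-6 M.
pH = −log(1.06 × 10^-6) = 5.97

pH = 5.97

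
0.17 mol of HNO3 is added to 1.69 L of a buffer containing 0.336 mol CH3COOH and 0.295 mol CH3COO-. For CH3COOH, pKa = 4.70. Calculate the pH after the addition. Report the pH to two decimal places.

pH = 4.09

After neutralization: n(CH3COOH) = 0.506 mol, n(CH3COO-) = 0.125 mol.
pH = pKa + log([A⁻]/[HA]) = 4.70 + log(0.125/0.506) = 4.70 -0.607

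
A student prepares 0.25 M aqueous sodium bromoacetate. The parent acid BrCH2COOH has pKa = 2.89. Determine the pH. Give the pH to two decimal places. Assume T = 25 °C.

BrCH2COO- is the conjugate base of the weak acid BrCH2COOH.
Ka = 10^(−2.89) = 1.29 × 10^-3
Kb = Kw/Ka = 1.0×10^-14 / 1.29 × 10^-3 = 7.75 × 10^-12
From the ICE table, Kb = x²/(0.25 − x) = 7.75 × 10^-12.
Neglecting x in the denominator: x = √(7.75 × 10^-12 × 0.25) = 1.39 × 10^-6 M
pOH = −log(1.39 × 10^-6) = 5.86; pH = 14.00 − 5.86 = 8.14

pH = 8.14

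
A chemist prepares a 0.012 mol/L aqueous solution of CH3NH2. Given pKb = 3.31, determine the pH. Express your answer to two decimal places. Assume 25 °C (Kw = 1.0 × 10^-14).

pH = 11.34

CH3NH2 + H2O ⇌ CH3NH3+ + OH-
Kb = 10^(−3.31) = 4.90 × 10^-4
Kb = [OH-]²/(0.012 − [OH-]) = 4.90 × 10^-4
The 5% rule fails; solving [OH-]² + Kb·[OH-] − Kb·C₀ = 0 exactly:
[OH-] = [−0.00049 + √(0.00049² + 2.35e-05)]/2 = 2.19 × 10^-3 M
pOH = −log(2.19 × 10^-3) = 2.66; pH = 14.00 − 2.66 = 11.34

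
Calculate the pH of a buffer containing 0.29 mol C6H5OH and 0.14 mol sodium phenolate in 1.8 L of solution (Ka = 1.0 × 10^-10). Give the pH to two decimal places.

pH = 9.68

pKa = −log(1.0 × 10^-10) = 10.000
Using pH = pKa + log([base]/[acid]) with [base]/[acid] = 0.14/0.29:
pH = 10.000 + (-0.316) = 9.68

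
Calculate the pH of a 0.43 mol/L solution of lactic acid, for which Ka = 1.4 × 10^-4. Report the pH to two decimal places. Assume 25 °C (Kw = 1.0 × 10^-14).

CH3CH(OH)COOH ⇌ CH3CH(OH)COO- + H+
From the ICE table, Ka = [H+]²/(0.43 − [H+]) = 1.4 × 10^-4.
Since Ka ≪ C₀, [H+] ≈ √(Ka·C₀) = 7.76 × 10^-3 M.
pH = −log(7.76 × 10^-3) = 2.11

pH = 2.11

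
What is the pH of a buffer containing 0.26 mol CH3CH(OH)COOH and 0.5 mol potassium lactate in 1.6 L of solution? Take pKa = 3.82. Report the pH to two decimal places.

Henderson–Hasselbalch: pH = pKa + log([CH3CH(OH)COO-]/[CH3CH(OH)COOH]) = 3.82 + log(0.5/0.26)
pH = 3.82 + (+0.284) = 4.10

pH = 4.10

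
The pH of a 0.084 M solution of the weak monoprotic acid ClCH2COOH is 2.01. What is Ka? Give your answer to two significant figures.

Ka = 1.3 × 10^-3

[H+] = 10^(-2.01) = 9.77 × 10^-3 M
At equilibrium [HA] = 0.084 − 9.77 × 10^-3 = 7.42 × 10^-2 M
Ka = [H+][A-]/[HA] = (9.77 × 10^-3)² / 7.42 × 10^-2 = 1.3 × 10^-3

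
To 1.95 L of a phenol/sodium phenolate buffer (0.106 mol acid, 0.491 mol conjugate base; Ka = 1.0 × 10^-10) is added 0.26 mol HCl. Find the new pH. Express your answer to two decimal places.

Added H+ converts C6H5O- to C6H5OH: C6H5OH → 0.366 mol, C6H5O- → 0.231 mol.
pKa = −log(1.0 × 10^-10) = 10.000
pH = pKa + log([A⁻]/[HA]) = 10.000 + log(0.231/0.366) = 10.000 -0.200

pH = 9.80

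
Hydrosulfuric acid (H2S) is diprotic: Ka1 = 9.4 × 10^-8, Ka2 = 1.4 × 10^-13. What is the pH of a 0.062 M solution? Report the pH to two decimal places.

Ka1 ≫ Ka2, so treat the first dissociation as the only significant source of H+.
Ka1 = x²/(0.062 − x) = 9.4 × 10^-8
x ≈ √(9.4 × 10^-8 × 0.062) = 7.63 × 10^-5 M
pH = −log(7.63 × 10^-5) = 4.12

pH = 4.12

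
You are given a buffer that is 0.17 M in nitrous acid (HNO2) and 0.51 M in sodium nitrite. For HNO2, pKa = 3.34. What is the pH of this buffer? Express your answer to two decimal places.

pH = 3.82

Using pH = pKa + log([base]/[acid]) with [base]/[acid] = 0.51/0.17:
pH = 3.34 + (+0.477) = 3.82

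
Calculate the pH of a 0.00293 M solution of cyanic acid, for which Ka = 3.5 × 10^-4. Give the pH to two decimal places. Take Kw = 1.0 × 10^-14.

pH = 3.07

HOCN ⇌ OCN- + H+
From the ICE table, Ka = x²/(0.00293 − x) = 3.5 × 10^-4.
The 5% rule fails; solving x² + Ka·x − Ka·C₀ = 0 exactly:
x = [−0.00035 + √(0.00035² + 4.1e-06)]/2 = 8.53 × 10^-4 M
pH = −log(8.53 × 10^-4) = 3.07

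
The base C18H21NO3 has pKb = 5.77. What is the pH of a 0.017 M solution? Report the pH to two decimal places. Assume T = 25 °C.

pH = 10.23

C18H21NO3 + H2O ⇌ C18H22NO3+ + OH-
Kb = 10^(−5.77) = 1.70 × 10^-6
Kb = x²/(0.017 − x) = 1.70 × 10^-6
Since Kb ≪ C₀, x ≈ √(Kb·C₀) = 1.70 × 10^-4 M.
(x/C₀ = 1% < 5%, so the approximation holds.)
pOH = −log(1.70 × 10^-4) = 3.77; pH = 14.00 − 3.77 = 10.23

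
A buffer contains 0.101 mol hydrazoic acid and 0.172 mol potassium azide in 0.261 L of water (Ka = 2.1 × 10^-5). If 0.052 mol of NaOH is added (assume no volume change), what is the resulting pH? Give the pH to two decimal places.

After neutralization: n(HN3) = 0.049 mol, n(N3-) = 0.224 mol.
pKa = −log(2.1 × 10^-5) = 4.678
Henderson–Hasselbalch with mole ratio 0.224/0.049: pH = 4.678 + (+0.660)

pH = 5.34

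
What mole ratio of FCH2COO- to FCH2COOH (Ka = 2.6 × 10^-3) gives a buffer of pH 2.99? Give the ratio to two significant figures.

pKa = -log(2.6 × 10^-3) = 2.585
pH = pKa + log(r) ⇒ log(r) = 2.99 − 2.585 = +0.405
r = [FCH2COO-]/[FCH2COOH] = 10^(+0.405) = 2.54

ratio = 2.5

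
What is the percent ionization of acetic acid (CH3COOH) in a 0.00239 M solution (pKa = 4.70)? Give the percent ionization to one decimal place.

CH3COOH ⇌ CH3COO- + H+; let x = [H+] at equilibrium.
Ka = 10^(−4.70) = 2.00 × 10^-5
Solve x² + 2e-05x − 4.78e-08 = 0 → x = 2.09 × 10^-4 M
% ionization = x/C₀ × 100% = 2.09 × 10^-4/0.00239 × 100% = 8.7%

8.7%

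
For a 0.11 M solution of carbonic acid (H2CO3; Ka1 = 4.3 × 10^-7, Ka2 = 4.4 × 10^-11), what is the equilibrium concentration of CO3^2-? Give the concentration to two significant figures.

First ionization gives [H+] ≈ [HCO3-] = 2.17 × 10^-4 M.
Second step: Ka2 = [H+][CO3^2-]/[HCO3-] ≈ [CO3^2-] (since [H+] ≈ [HCO3-]).
So [CO3^2-] ≈ Ka2.

4.4 × 10^-11 M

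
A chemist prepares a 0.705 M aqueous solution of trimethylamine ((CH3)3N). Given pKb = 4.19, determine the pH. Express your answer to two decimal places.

pH = 11.83

(CH3)3N + H2O ⇌ (CH3)3NH+ + OH-
Kb = 10^(−4.19) = 6.46 × 10^-5
From the ICE table, Kb = [OH-]²/(0.705 − [OH-]) = 6.46 × 10^-5.
Since Kb ≪ C₀, [OH-] ≈ √(Kb·C₀) = 6.75 × 10^-3 M.
Check: 0.96% ionized — well under 5%, approximation valid.
pOH = −log(6.75 × 10^-3) = 2.17; pH = 14.00 − 2.17 = 11.83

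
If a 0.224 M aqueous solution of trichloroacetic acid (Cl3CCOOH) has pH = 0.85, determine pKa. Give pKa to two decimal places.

[H+] = 10^(-0.85) = 1.41 × 10^-1 M
At equilibrium [HA] = 0.224 − 1.41 × 10^-1 = 8.30 × 10^-2 M
Ka = [H+][A-]/[HA] = (1.41 × 10^-1)² / 8.30 × 10^-2 = 2.40 × 10^-1
pKa = -log(2.40 × 10^-1) = 0.62

pKa = 0.62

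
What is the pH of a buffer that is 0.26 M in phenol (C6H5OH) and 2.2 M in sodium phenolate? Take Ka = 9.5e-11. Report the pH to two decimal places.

pKa = −log(9.5 × 10^-11) = 10.022
Henderson–Hasselbalch: pH = pKa + log([C6H5O-]/[C6H5OH]) = 10.022 + log(2.2/0.26)
pH = 10.022 + (+0.927) = 10.95

pH = 10.95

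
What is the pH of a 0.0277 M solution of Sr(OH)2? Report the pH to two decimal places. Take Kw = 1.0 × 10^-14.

Sr(OH)2 is a strong base (each formula unit releases 2 OH-); [OH-] = 0.0554 M.
pOH = -log(0.0554) = 1.26
pH = 14.00 - 1.26 = 12.74

pH = 12.74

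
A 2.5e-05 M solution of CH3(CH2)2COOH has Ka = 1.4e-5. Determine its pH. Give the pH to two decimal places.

pH = 4.89

CH3(CH2)2COOH ⇌ CH3(CH2)2COO- + H+
From the ICE table, Ka = x²/(2.5e-05 − x) = 1.4 × 10^-5.
x is not negligible relative to C₀; solve x² + 1.4e-05·x − 3.5e-10 = 0.
x = [−1.4e-05 + √(1.4e-05² + 1.4e-09)]/2 = 1.30 × 10^-5 M
pH = −log[H+] = −log(1.30 × 10^-5) = 4.89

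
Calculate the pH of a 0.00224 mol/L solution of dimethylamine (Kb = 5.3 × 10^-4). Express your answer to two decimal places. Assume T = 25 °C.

pH = 10.93

(CH3)2NH + H2O ⇌ (CH3)2NH2+ + OH-
Let x = [OH-] at equilibrium. Kb = x²/(0.00224 − x).
x is not negligible relative to C₀; solve x² + 0.00053·x − 1.19e-06 = 0.
x = [−0.00053 + √(0.00053² + 4.75e-06)]/2 = 8.56 × 10^-4 M
pOH = 3.07, so pH = 14.00 − pOH = 10.93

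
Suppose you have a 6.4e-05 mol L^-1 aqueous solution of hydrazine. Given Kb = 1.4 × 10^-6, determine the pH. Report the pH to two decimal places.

N2H4 + H2O ⇌ N2H5+ + OH-
From the ICE table, Kb = [OH-]²/(6.4e-05 − [OH-]) = 1.4 × 10^-6.
[OH-] is not negligible relative to C₀; solve [OH-]² + 1.4e-06·[OH-] − 8.96e-11 = 0.
[OH-] = [−1.4e-06 + √(1.4e-06² + 3.58e-10)]/2 = 8.79 × 10^-6 M
pOH = 5.06, so pH = 14.00 − pOH = 8.94

pH = 8.94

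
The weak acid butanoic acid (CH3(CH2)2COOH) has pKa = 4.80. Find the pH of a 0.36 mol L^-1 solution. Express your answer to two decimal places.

CH3(CH2)2COOH ⇌ CH3(CH2)2COO- + H+
Ka = 10^(−4.80) = 1.58 × 10^-5
Ka = [H+]²/(0.36 − [H+]) = 1.58 × 10^-5
Assume [H+] ≪ 0.36: [H+] ≈ √(1.58 × 10^-5 × 0.36) = 2.38 × 10^-3 M
pH = −log[H+] = −log(2.38 × 10^-3) = 2.62

pH = 2.62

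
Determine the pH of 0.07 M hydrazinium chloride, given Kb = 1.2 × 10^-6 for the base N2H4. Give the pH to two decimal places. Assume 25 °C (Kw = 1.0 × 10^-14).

N2H5+ is the conjugate acid of the weak base N2H4.
Ka = Kw/Kb = 1.0×10^-14 / 1.2 × 10^-6 = 8.33 × 10^-9
From the ICE table, Ka = [H+]²/(0.07 − [H+]) = 8.33 × 10^-9.
Since Ka ≪ C₀, [H+] ≈ √(Ka·C₀) = 2.41 × 10^-5 M.
pH = −log(2.41 × 10^-5) = 4.62

pH = 4.62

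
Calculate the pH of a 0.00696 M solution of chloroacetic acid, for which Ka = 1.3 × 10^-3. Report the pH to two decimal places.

ClCH2COOH ⇌ ClCH2COO- + H+
Ka = x²/(0.00696 − x) = 1.3 × 10^-3
The 5% rule fails; solving x² + Ka·x − Ka·C₀ = 0 exactly:
x = [−0.0013 + √(0.0013² + 3.62e-05)]/2 = 2.43 × 10^-3 M
pH = −log[H+] = −log(2.43 × 10^-3) = 2.61

pH = 2.61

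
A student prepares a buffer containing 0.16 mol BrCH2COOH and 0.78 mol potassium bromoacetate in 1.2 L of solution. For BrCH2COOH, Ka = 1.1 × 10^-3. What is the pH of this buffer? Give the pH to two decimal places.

pKa = −log(1.1 × 10^-3) = 2.959
Henderson–Hasselbalch: pH = pKa + log([BrCH2COO-]/[BrCH2COOH]) = 2.959 + log(0.78/0.16)
pH = 2.959 + (+0.688) = 3.65

pH = 3.65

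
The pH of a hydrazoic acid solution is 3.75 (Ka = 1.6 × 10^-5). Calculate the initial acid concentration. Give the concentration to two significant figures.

[H+] = 10^(-3.75) = 1.78 × 10^-4 M = x
Ka = x²/(C₀ − x) ⇒ C₀ = x + x²/Ka
C₀ = 1.78 × 10^-4 + (1.78 × 10^-4)²/(1.6 × 10^-5) = 2.16 × 10^-3 M

C₀ = 2.2 × 10^-3 M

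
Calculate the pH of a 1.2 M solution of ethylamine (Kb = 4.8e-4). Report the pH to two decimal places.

pH = 12.38

C2H5NH2 + H2O ⇌ C2H5NH3+ + OH-
Kb = [OH-]²/(1.2 − [OH-]) = 4.8 × 10^-4
Neglecting [OH-] in the denominator: [OH-] = √(4.8 × 10^-4 × 1.2) = 2.40 × 10^-2 M
Check: 2% ionized — well under 5%, approximation valid.
pOH = −log(2.40 × 10^-2) = 1.62; pH = 14.00 − 1.62 = 12.38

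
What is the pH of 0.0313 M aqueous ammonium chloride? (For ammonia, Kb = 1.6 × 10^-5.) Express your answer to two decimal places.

pH = 5.35

NH4+ is the conjugate acid of the weak base NH3.
Ka = Kw/Kb = 1.0×10^-14 / 1.6 × 10^-5 = 6.25 × 10^-10
Let x = [H+] at equilibrium. Ka = x²/(0.0313 − x).
Neglecting x in the denominator: x = √(6.25 × 10^-10 × 0.0313) = 4.42 × 10^-6 M
Check: 0.014% ionized — well under 5%, approximation valid.
pH = −log[H+] = −log(4.42 × 10^-6) = 5.35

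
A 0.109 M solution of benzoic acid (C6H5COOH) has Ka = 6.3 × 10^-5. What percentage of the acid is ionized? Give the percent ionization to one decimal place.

C6H5COOH ⇌ C6H5COO- + H+; let x = [H+] at equilibrium.
x ≈ √(Ka·C₀) = √(6.3 × 10^-5 × 0.109) = 2.62 × 10^-3 M
Fraction ionized = 2.62 × 10^-3 / 0.109 = 0.0240 → 2.4%

2.4%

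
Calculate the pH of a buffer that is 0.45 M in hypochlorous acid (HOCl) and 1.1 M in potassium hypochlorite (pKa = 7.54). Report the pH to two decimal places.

pH = pKa + log([A⁻]/[HA]) = 7.54 + log(1.1/0.45)
pH = 7.54 + (+0.388) = 7.93

pH = 7.93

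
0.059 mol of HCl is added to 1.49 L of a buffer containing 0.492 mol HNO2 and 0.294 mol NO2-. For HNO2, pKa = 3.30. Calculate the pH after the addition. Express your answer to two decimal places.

pH = 2.93

Added H+ converts NO2- to HNO2: HNO2 → 0.551 mol, NO2- → 0.235 mol.
Henderson–Hasselbalch with mole ratio 0.235/0.551: pH = 3.30 + (-0.370)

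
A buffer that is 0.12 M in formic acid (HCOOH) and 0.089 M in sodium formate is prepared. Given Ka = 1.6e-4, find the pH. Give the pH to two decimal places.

pKa = −log(1.6 × 10^-4) = 3.796
Using pH = pKa + log([base]/[acid]) with [base]/[acid] = 0.089/0.12:
pH = 3.796 + (-0.130) = 3.67

pH = 3.67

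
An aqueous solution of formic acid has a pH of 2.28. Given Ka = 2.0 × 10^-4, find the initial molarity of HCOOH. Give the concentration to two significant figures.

[H+] = 10^(-2.28) = 5.25 × 10^-3 M = x
Ka = x²/(C₀ − x) ⇒ C₀ = x + x²/Ka
C₀ = 5.25 × 10^-3 + (5.25 × 10^-3)²/(2.0 × 10^-4) = 1.43 × 10^-1 M

C₀ = 1.4 × 10^-1 M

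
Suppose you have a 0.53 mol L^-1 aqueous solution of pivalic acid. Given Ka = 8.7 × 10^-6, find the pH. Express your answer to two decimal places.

(CH3)3CCOOH ⇌ (CH3)3CCOO- + H+
From the ICE table, Ka = x²/(0.53 − x) = 8.7 × 10^-6.
Neglecting x in the denominator: x = √(8.7 × 10^-6 × 0.53) = 2.15 × 10^-3 M
Check: 0.41% ionized — well under 5%, approximation valid.
pH = −log[H+] = −log(2.15 × 10^-3) = 2.67

pH = 2.67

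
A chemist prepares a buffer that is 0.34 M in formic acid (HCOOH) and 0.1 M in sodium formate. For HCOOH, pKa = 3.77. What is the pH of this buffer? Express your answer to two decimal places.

Henderson–Hasselbalch: pH = pKa + log([HCOO-]/[HCOOH]) = 3.77 + log(0.1/0.34)
pH = 3.77 + (-0.531) = 3.24

pH = 3.24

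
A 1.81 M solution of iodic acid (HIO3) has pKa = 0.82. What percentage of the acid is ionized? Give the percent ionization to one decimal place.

25.0%

HIO3 ⇌ IO3- + H+; let x = [H+] at equilibrium.
Ka = 10^(−0.82) = 1.51 × 10^-1
Ka = x²/(C₀ − x); solving the quadratic gives x = 4.53 × 10^-1 M.
Fraction ionized = 4.53 × 10^-1 / 1.81 = 0.2503 → 25.0%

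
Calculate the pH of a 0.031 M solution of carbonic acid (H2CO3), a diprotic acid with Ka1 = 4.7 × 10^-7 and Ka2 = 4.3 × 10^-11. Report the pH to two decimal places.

Since Ka1 ≫ Ka2, the first ionization dominates [H+].
Ka1 = x²/(0.031 − x) = 4.7 × 10^-7
x ≈ √(4.7 × 10^-7 × 0.031) = 1.21 × 10^-4 M
pH = −log(1.21 × 10^-4) = 3.92

pH = 3.92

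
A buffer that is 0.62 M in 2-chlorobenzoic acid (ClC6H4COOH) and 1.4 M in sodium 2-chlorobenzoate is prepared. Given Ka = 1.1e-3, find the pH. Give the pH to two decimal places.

pH = 3.31

pKa = −log(1.1 × 10^-3) = 2.959
Henderson–Hasselbalch: pH = pKa + log([ClC6H4COO-]/[ClC6H4COOH]) = 2.959 + log(1.4/0.62)
pH = 2.959 + (+0.354) = 3.31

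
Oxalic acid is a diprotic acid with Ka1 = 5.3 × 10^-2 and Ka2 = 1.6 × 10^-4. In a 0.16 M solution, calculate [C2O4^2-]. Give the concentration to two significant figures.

1.6 × 10^-4 M

First ionization gives [H+] ≈ [HC2O4-] = 6.93 × 10^-2 M.
Second step: Ka2 = [H+][C2O4^2-]/[HC2O4-] ≈ [C2O4^2-] (since [H+] ≈ [HC2O4-]).
So [C2O4^2-] ≈ Ka2.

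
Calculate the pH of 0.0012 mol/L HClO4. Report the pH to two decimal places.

pH = 2.92

HClO4 is a strong acid and dissociates completely, so [H+] = 0.0012 M.
pH = -log(0.0012) = 2.92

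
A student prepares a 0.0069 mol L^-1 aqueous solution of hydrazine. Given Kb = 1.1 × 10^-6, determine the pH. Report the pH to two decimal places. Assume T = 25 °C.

pH = 9.94

N2H4 + H2O ⇌ N2H5+ + OH-
Kb = x²/(0.0069 − x) = 1.1 × 10^-6
Assume x ≪ 0.0069: x ≈ √(1.1 × 10^-6 × 0.0069) = 8.71 × 10^-5 M
(x/C₀ = 1.3% < 5%, so the approximation holds.)
pOH = 4.06, so pH = 14.00 − pOH = 9.94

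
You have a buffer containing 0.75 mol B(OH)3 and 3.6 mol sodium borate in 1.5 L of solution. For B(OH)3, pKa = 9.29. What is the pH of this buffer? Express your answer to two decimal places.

Henderson–Hasselbalch: pH = pKa + log([B(OH)4-]/[B(OH)3]) = 9.29 + log(3.6/0.75)
pH = 9.29 + (+0.681) = 9.97

pH = 9.97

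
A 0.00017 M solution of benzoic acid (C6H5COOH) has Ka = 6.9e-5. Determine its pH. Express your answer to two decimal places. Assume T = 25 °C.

pH = 4.10

C6H5COOH ⇌ C6H5COO- + H+
From the ICE table, Ka = [H+]²/(0.00017 − [H+]) = 6.9 × 10^-5.
[H+] is not negligible relative to C₀; solve [H+]² + 6.9e-05·[H+] − 1.17e-08 = 0.
[H+] = (−Ka + √(Ka² + 4·Ka·C₀))/2 = 7.92 × 10^-5 M
pH = −log(7.92 × 10^-5) = 4.10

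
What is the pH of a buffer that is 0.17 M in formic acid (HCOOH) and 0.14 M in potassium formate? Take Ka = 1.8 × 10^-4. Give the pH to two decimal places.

pH = 3.66

pKa = −log(1.8 × 10^-4) = 3.745
pH = pKa + log([A⁻]/[HA]) = 3.745 + log(0.14/0.17)
pH = 3.745 + (-0.084) = 3.66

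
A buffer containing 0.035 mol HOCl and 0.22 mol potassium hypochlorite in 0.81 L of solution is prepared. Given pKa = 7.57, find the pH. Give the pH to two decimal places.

pH = 8.37

Using pH = pKa + log([base]/[acid]) with [base]/[acid] = 0.22/0.035:
pH = 7.57 + (+0.798) = 8.37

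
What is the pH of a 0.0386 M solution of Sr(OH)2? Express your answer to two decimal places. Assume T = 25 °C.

Sr(OH)2 is a strong base (each formula unit releases 2 OH-); [OH-] = 0.0772 M.
pOH = -log(0.0772) = 1.11
pH = 14.00 - 1.11 = 12.89

pH = 12.89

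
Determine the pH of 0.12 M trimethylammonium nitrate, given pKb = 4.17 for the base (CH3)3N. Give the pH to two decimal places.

pH = 5.38

(CH3)3NH+ is the conjugate acid of the weak base (CH3)3N.
Kb = 10^(−4.17) = 6.76 × 10^-5
Ka = Kw/Kb = 1.0×10^-14 / 6.76 × 10^-5 = 1.48 × 10^-10
From the ICE table, Ka = [H+]²/(0.12 − [H+]) = 1.48 × 10^-10.
Assume [H+] ≪ 0.12: [H+] ≈ √(1.48 × 10^-10 × 0.12) = 4.21 × 10^-6 M
Check: 0.0035% ionized — well under 5%, approximation valid.
pH = −log[H+] = −log(4.21 × 10^-6) = 5.38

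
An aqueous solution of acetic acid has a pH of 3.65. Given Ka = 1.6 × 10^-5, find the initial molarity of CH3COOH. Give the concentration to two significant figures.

[H+] = 10^(-3.65) = 2.24 × 10^-4 M = x
Ka = x²/(C₀ − x) ⇒ C₀ = x + x²/Ka
C₀ = 2.24 × 10^-4 + (2.24 × 10^-4)²/(1.6 × 10^-5) = 3.36 × 10^-3 M

C₀ = 3.4 × 10^-3 M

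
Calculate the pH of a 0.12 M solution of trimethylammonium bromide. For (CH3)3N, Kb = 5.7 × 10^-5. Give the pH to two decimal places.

pH = 5.34

(CH3)3NH+ is the conjugate acid of the weak base (CH3)3N.
Ka = Kw/Kb = 1.0×10^-14 / 5.7 × 10^-5 = 1.75 × 10^-10
Let x = [H+] at equilibrium. Ka = x²/(0.12 − x).
Neglecting x in the denominator: x = √(1.75 × 10^-10 × 0.12) = 4.58 × 10^-6 M
pH = −log[H+] = −log(4.58 × 10^-6) = 5.34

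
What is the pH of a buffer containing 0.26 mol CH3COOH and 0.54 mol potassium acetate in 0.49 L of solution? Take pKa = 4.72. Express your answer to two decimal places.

pH = 5.04

Henderson–Hasselbalch: pH = pKa + log([CH3COO-]/[CH3COOH]) = 4.72 + log(0.54/0.26)
pH = 4.72 + (+0.317) = 5.04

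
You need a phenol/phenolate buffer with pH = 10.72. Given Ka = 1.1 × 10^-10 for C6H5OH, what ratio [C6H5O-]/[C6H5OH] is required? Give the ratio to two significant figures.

pKa = -log(1.1 × 10^-10) = 9.959
pH = pKa + log(r) ⇒ log(r) = 10.72 − 9.959 = +0.761
r = [C6H5O-]/[C6H5OH] = 10^(+0.761) = 5.77

ratio = 5.8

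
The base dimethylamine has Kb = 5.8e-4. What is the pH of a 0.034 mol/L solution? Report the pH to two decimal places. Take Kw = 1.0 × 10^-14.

(CH3)2NH + H2O ⇌ (CH3)2NH2+ + OH-
From the ICE table, Kb = [OH-]²/(0.034 − [OH-]) = 5.8 × 10^-4.
[OH-] is not negligible relative to C₀; solve [OH-]² + 0.00058·[OH-] − 1.97e-05 = 0.
[OH-] = (−Kb + √(Kb² + 4·Kb·C₀))/2 = 4.16 × 10^-3 M
pOH = −log(4.16 × 10^-3) = 2.38; pH = 14.00 − 2.38 = 11.62

pH = 11.62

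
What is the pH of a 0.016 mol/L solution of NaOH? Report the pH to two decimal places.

pH = 12.20

NaOH is a strong base; [OH-] = 0.016 M.
pOH = -log(0.016) = 1.80
pH = 14.00 - 1.80 = 12.20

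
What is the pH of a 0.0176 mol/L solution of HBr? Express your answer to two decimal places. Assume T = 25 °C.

HBr is a strong acid and dissociates completely, so [H+] = 0.0176 M.
pH = -log(0.0176) = 1.75

pH = 1.75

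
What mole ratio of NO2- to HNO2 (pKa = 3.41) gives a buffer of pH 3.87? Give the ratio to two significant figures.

ratio = 2.9

pH = pKa + log(r) ⇒ log(r) = 3.87 − 3.41 = +0.46
r = [NO2-]/[HNO2] = 10^(+0.46) = 2.88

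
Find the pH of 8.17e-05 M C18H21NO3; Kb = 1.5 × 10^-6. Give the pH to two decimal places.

C18H21NO3 + H2O ⇌ C18H22NO3+ + OH-
Kb = x²/(8.17e-05 − x) = 1.5 × 10^-6
x is not negligible relative to C₀; solve x² + 1.5e-06·x − 1.23e-10 = 0.
x = [−1.5e-06 + √(1.5e-06² + 4.9e-10)]/2 = 1.03 × 10^-5 M
pOH = 4.99, so pH = 14.00 − pOH = 9.01

pH = 9.01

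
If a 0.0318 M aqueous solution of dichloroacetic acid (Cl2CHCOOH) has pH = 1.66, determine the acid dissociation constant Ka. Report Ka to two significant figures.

[H+] = 10^(-1.66) = 2.19 × 10^-2 M
At equilibrium [HA] = 0.0318 − 2.19 × 10^-2 = 9.90 × 10^-3 M
Ka = [H+][A-]/[HA] = (2.19 × 10^-2)² / 9.90 × 10^-3 = 4.8 × 10^-2

Ka = 4.8 × 10^-2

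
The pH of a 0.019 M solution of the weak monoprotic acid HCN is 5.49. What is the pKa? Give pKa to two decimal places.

pKa = 9.26

[H+] = 10^(-5.49) = 3.24 × 10^-6 M
At equilibrium [HA] = 0.019 − 3.24 × 10^-6 = 1.90 × 10^-2 M
Ka = [H+][A-]/[HA] = (3.24 × 10^-6)² / 1.90 × 10^-2 = 5.53 × 10^-10
pKa = -log(5.53 × 10^-10) = 9.26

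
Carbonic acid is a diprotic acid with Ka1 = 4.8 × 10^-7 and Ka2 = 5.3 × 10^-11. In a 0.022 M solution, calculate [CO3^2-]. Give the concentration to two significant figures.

5.3 × 10^-11 M

First ionization gives [H+] ≈ [HCO3-] = 1.03 × 10^-4 M.
Second step: Ka2 = [H+][CO3^2-]/[HCO3-] ≈ [CO3^2-] (since [H+] ≈ [HCO3-]).
So [CO3^2-] ≈ Ka2.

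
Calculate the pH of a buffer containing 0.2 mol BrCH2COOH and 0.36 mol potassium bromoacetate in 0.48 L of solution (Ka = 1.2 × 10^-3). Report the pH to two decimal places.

pH = 3.18

pKa = −log(1.2 × 10^-3) = 2.921
Henderson–Hasselbalch: pH = pKa + log([BrCH2COO-]/[BrCH2COOH]) = 2.921 + log(0.36/0.2)
pH = 2.921 + (+0.255) = 3.18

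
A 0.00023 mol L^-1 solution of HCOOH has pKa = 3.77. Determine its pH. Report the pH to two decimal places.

pH = 3.89

HCOOH ⇌ HCOO- + H+
Ka = 10^(−3.77) = 1.70 × 10^-4
Ka = x²/(0.00023 − x) = 1.70 × 10^-4
x is not negligible relative to C₀; solve x² + 0.00017·x − 3.91e-08 = 0.
x = [−0.00017 + √(0.00017² + 1.56e-07)]/2 = 1.30 × 10^-4 M
pH = −log(1.30 × 10^-4) = 3.89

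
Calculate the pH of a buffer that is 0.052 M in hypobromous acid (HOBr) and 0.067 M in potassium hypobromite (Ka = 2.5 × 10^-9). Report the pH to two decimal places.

pH = 8.71

pKa = −log(2.5 × 10^-9) = 8.602
Henderson–Hasselbalch: pH = pKa + log([OBr-]/[HOBr]) = 8.602 + log(0.067/0.052)
pH = 8.602 + (+0.110) = 8.71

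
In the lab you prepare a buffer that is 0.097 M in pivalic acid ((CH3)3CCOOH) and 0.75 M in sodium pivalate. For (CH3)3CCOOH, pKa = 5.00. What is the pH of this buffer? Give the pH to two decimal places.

Henderson–Hasselbalch: pH = pKa + log([(CH3)3CCOO-]/[(CH3)3CCOOH]) = 5.00 + log(0.75/0.097)
pH = 5.00 + (+0.888) = 5.89

pH = 5.89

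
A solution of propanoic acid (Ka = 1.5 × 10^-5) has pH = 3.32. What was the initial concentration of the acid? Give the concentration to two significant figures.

[H+] = 10^(-3.32) = 4.79 × 10^-4 M = x
Ka = x²/(C₀ − x) ⇒ C₀ = x + x²/Ka
C₀ = 4.79 × 10^-4 + (4.79 × 10^-4)²/(1.5 × 10^-5) = 1.58 × 10^-2 M

C₀ = 1.6 × 10^-2 M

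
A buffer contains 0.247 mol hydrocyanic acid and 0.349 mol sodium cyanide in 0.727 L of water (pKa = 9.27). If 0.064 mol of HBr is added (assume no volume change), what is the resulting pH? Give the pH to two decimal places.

pH = 9.23

Added H+ converts CN- to HCN: HCN → 0.311 mol, CN- → 0.285 mol.
pH = pKa + log([A⁻]/[HA]) = 9.27 + log(0.285/0.311) = 9.27 -0.038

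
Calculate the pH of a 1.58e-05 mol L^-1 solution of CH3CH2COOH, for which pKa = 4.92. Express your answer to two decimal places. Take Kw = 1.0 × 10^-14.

CH3CH2COOH ⇌ CH3CH2COO- + H+
Ka = 10^(−4.92) = 1.20 × 10^-5
From the ICE table, Ka = [H+]²/(1.58e-05 − [H+]) = 1.20 × 10^-5.
[H+] is not negligible relative to C₀; solve [H+]² + 1.2e-05·[H+] − 1.9e-10 = 0.
[H+] = (−Ka + √(Ka² + 4·Ka·C₀))/2 = 9.02 × 10^-6 M
pH = −log[H+] = −log(9.02 × 10^-6) = 5.04

pH = 5.04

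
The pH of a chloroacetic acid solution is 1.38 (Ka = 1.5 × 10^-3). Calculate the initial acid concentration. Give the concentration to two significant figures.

[H+] = 10^(-1.38) = 4.17 × 10^-2 M = x
Ka = x²/(C₀ − x) ⇒ C₀ = x + x²/Ka
C₀ = 4.17 × 10^-2 + (4.17 × 10^-2)²/(1.5 × 10^-3) = 1.20 M

C₀ = 1.2 M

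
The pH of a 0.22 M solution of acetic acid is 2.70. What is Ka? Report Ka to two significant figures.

[H+] = 10^(-2.70) = 2.00 × 10^-3 M
At equilibrium [HA] = 0.22 − 2.00 × 10^-3 = 2.18 × 10^-1 M
Ka = [H+][A-]/[HA] = (2.00 × 10^-3)² / 2.18 × 10^-1 = 1.8 × 10^-5

Ka = 1.8 × 10^-5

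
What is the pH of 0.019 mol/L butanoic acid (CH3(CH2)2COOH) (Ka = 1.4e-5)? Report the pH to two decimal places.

CH3(CH2)2COOH ⇌ CH3(CH2)2COO- + H+
Ka = x²/(0.019 − x) = 1.4 × 10^-5
Assume x ≪ 0.019: x ≈ √(1.4 × 10^-5 × 0.019) = 5.16 × 10^-4 M
pH = −log[H+] = −log(5.16 × 10^-4) = 3.29

pH = 3.29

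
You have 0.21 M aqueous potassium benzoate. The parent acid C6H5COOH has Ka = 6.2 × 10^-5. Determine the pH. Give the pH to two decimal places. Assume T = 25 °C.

pH = 8.76

C6H5COO- is the conjugate base of the weak acid C6H5COOH.
Kb = Kw/Ka = 1.0×10^-14 / 6.2 × 10^-5 = 1.61 × 10^-10
Kb = x²/(0.21 − x) = 1.61 × 10^-10
Assume x ≪ 0.21: x ≈ √(1.61 × 10^-10 × 0.21) = 5.81 × 10^-6 M
Check: 0.0028% ionized — well under 5%, approximation valid.
pOH = −log(5.81 × 10^-6) = 5.24; pH = 14.00 − 5.24 = 8.76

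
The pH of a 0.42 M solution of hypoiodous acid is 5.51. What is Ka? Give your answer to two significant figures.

Ka = 2.3 × 10^-11

[H+] = 10^(-5.51) = 3.09 × 10^-6 M
At equilibrium [HA] = 0.42 − 3.09 × 10^-6 = 4.20 × 10^-1 M
Ka = [H+][A-]/[HA] = (3.09 × 10^-6)² / 4.20 × 10^-1 = 2.3 × 10^-11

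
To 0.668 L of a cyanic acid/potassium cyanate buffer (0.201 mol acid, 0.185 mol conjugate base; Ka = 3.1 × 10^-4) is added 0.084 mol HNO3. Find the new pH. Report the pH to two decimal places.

pH = 3.06

After neutralization: n(HOCN) = 0.285 mol, n(OCN-) = 0.101 mol.
pKa = −log(3.1 × 10^-4) = 3.509
Henderson–Hasselbalch with mole ratio 0.101/0.285: pH = 3.509 + (-0.451)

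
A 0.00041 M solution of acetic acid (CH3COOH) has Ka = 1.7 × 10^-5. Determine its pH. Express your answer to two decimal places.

pH = 4.12

CH3COOH ⇌ CH3COO- + H+
Ka = x²/(0.00041 − x) = 1.7 × 10^-5
Here C₀/Ka ≈ 24.1, so the small-x approximation fails. Use the quadratic:
x = [−1.7e-05 + √(1.7e-05² + 2.79e-08)]/2 = 7.54 × 10^-5 M
pH = −log[H+] = −log(7.54 × 10^-5) = 4.12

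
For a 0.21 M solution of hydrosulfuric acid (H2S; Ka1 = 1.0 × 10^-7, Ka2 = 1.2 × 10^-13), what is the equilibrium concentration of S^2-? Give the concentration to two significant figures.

First ionization gives [H+] ≈ [HS-] = 1.45 × 10^-4 M.
Second step: Ka2 = [H+][S^2-]/[HS-] ≈ [S^2-] (since [H+] ≈ [HS-]).
So [S^2-] ≈ Ka2.

1.2 × 10^-13 M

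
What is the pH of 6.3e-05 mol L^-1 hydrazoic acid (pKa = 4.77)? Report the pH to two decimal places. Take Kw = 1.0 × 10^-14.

pH = 4.60

HN3 ⇌ N3- + H+
Ka = 10^(−4.77) = 1.70 × 10^-5
From the ICE table, Ka = x²/(6.3e-05 − x) = 1.70 × 10^-5.
Here C₀/Ka ≈ 3.71, so the small-x approximation fails. Use the quadratic:
x = (−Ka + √(Ka² + 4·Ka·C₀))/2 = 2.53 × 10^-5 M
pH = −log(2.53 × 10^-5) = 4.60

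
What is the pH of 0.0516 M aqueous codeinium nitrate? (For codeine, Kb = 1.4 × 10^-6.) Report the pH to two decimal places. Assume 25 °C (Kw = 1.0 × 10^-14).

C18H22NO3+ is the conjugate acid of the weak base C18H21NO3.
Ka = Kw/Kb = 1.0×10^-14 / 1.4 × 10^-6 = 7.14 × 10^-9
Let x = [H+] at equilibrium. Ka = x²/(0.0516 − x).
Neglecting x in the denominator: x = √(7.14 × 10^-9 × 0.0516) = 1.92 × 10^-5 M
Check: 0.037% ionized — well under 5%, approximation valid.
pH = −log(1.92 × 10^-5) = 4.72

pH = 4.72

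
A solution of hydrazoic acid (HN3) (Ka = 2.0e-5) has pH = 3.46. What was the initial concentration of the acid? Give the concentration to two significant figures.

C₀ = 6.4 × 10^-3 M

[H+] = 10^(-3.46) = 3.47 × 10^-4 M = x
Ka = x²/(C₀ − x) ⇒ C₀ = x + x²/Ka
C₀ = 3.47 × 10^-4 + (3.47 × 10^-4)²/(2.0 × 10^-5) = 6.37 × 10^-3 M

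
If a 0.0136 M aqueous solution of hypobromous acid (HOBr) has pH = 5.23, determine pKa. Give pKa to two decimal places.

[H+] = 10^(-5.23) = 5.89 × 10^-6 M
At equilibrium [HA] = 0.0136 − 5.89 × 10^-6 = 1.36 × 10^-2 M
Ka = [H+][A-]/[HA] = (5.89 × 10^-6)² / 1.36 × 10^-2 = 2.55 × 10^-9
pKa = -log(2.55 × 10^-9) = 8.59

pKa = 8.59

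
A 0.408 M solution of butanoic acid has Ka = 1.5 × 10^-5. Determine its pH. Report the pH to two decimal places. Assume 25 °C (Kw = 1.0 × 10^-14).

pH = 2.61

CH3(CH2)2COOH ⇌ CH3(CH2)2COO- + H+
Let x = [H+] at equilibrium. Ka = x²/(0.408 − x).
Assume x ≪ 0.408: x ≈ √(1.5 × 10^-5 × 0.408) = 2.47 × 10^-3 M
(x/C₀ = 0.61% < 5%, so the approximation holds.)
pH = −log(2.47 × 10^-3) = 2.61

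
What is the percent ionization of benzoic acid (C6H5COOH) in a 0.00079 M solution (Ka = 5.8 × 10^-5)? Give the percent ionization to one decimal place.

23.7%

C6H5COOH ⇌ C6H5COO- + H+; let x = [H+] at equilibrium.
Solve x² + 5.8e-05x − 4.58e-08 = 0 → x = 1.87 × 10^-4 M
Fraction ionized = 1.87 × 10^-4 / 0.00079 = 0.2367 → 23.7%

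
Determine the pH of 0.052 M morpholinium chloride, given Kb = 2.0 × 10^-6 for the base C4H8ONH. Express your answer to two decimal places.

C4H8ONH2+ is the conjugate acid of the weak base C4H8ONH.
Ka = Kw/Kb = 1.0×10^-14 / 2.0 × 10^-6 = 5.00 × 10^-9
Ka = [H+]²/(0.052 − [H+]) = 5.00 × 10^-9
Assume [H+] ≪ 0.052: [H+] ≈ √(5.00 × 10^-9 × 0.052) = 1.61 × 10^-5 M
([H+]/C₀ = 0.031% < 5%, so the approximation holds.)
pH = −log(1.61 × 10^-5) = 4.79

pH = 4.79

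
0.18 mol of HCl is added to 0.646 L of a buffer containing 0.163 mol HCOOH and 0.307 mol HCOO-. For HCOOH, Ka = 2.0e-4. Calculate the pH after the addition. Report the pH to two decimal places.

Added H+ converts HCOO- to HCOOH: HCOOH → 0.343 mol, HCOO- → 0.127 mol.
pKa = −log(2.0 × 10^-4) = 3.699
Henderson–Hasselbalch with mole ratio 0.127/0.343: pH = 3.699 + (-0.431)

pH = 3.27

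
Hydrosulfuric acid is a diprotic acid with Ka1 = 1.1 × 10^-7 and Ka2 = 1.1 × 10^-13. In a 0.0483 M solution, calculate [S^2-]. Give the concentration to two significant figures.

First ionization gives [H+] ≈ [HS-] = 7.29 × 10^-5 M.
Second step: Ka2 = [H+][S^2-]/[HS-] ≈ [S^2-] (since [H+] ≈ [HS-]).
So [S^2-] ≈ Ka2.

1.1 × 10^-13 M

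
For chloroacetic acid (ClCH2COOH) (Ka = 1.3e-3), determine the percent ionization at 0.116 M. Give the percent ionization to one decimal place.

ClCH2COOH ⇌ ClCH2COO- + H+; let x = [H+] at equilibrium.
Solve x² + 0.0013x − 0.000151 = 0 → x = 1.16 × 10^-2 M
% ionization = x/C₀ × 100% = 1.16 × 10^-2/0.116 × 100% = 10.0%

10.0%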